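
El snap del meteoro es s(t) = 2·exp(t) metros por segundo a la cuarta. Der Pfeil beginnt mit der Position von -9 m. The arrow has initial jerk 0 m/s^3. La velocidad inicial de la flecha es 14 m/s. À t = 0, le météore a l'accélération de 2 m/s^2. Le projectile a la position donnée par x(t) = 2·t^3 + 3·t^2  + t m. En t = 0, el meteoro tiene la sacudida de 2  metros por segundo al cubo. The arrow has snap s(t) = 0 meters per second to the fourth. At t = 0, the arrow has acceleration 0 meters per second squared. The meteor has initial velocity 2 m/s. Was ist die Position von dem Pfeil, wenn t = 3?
Wir müssen unsere Gleichung für den Snap s(t) = 0 4-mal integrieren. Durch Integration von dem Snap und Verwendung der Anfangsbedingung j(0) = 0, erhalten wir j(t) = 0. Die Stammfunktion von dem Ruck, mit a(0) = 0, ergibt die Beschleunigung: a(t) = 0. Die Stammfunktion von der Beschleunigung, mit v(0) = 14, ergibt die Geschwindigkeit: v(t) = 14. Durch Integration von der Geschwindigkeit und Verwendung der Anfangsbedingung x(0) = -9, erhalten wir x(t) = 14·t - 9. Aus der Gleichung für die Position x(t) = 14·t - 9, setzen wir t = 3 ein und erhalten x = 33.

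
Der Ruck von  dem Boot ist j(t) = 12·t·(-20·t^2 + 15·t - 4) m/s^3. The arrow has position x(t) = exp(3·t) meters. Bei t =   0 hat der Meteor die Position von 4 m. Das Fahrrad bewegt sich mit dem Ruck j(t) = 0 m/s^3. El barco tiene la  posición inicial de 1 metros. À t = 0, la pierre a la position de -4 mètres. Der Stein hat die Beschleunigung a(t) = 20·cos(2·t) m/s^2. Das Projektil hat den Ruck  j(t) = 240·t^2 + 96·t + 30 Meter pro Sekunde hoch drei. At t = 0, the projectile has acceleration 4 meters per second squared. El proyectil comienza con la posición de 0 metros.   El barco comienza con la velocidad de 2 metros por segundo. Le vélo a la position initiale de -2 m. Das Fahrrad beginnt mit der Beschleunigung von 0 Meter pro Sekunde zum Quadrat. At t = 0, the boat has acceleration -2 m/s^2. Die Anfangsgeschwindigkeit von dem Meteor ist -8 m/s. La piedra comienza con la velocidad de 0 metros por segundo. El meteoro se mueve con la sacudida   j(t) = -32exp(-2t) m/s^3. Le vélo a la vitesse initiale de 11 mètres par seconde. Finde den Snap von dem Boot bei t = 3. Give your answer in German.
Ausgehend von dem Ruck j(t) = 12·t·(-20·t^2 + 15·t - 4), nehmen wir 1 Ableitung. Die Ableitung von dem Ruck ergibt den Snap: s(t) = -240·t^2 + 12·t·(15 - 40·t) + 180·t - 48. Aus der Gleichung für den Snap s(t) = -240·t^2 + 12·t·(15 - 40·t) + 180·t - 48, setzen wir t = 3 ein und erhalten s = -5448.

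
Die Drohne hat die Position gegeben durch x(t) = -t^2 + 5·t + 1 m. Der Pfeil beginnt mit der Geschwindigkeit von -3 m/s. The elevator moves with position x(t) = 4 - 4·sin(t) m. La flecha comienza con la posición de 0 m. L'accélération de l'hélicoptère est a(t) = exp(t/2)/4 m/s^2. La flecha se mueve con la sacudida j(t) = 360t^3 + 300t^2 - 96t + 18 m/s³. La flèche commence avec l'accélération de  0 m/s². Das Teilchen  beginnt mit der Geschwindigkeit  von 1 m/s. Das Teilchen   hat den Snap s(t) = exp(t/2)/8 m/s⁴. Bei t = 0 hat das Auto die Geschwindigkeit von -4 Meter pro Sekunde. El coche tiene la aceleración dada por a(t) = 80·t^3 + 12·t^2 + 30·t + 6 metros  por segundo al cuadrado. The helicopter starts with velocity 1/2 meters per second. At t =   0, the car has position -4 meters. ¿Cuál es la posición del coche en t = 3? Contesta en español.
Para resolver esto, necesitamos tomar 2 antiderivadas de nuestra ecuación de la aceleración a(t) = 80·t^3 + 12·t^2 + 30·t + 6. La integral de la aceleración, con v(0) = -4, da la velocidad: v(t) = 20·t^4 + 4·t^3 + 15·t^2 + 6·t - 4. Tomando ∫v(t)dt y aplicando x(0) = -4, encontramos x(t) = 4·t^5 + t^4 + 5·t^3 + 3·t^2 - 4·t - 4. Usando x(t) = 4·t^5 + t^4 + 5·t^3 + 3·t^2 - 4·t - 4 y sustituyendo t = 3, encontramos x = 1199.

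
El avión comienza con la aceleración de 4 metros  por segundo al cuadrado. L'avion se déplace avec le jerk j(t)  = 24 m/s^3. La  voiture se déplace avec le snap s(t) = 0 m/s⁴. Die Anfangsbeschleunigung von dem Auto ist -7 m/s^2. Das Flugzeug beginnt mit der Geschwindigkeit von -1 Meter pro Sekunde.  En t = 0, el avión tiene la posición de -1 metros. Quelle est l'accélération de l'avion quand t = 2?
Pour résoudre ceci, nous devons prendre 1 primitive de notre équation du jerk j(t) = 24. La primitive du jerk est l'accélération. En utilisant a(0) = 4, nous obtenons a(t) = 24·t + 4. En utilisant a(t) = 24·t + 4 et en substituant t = 2, nous trouvons a = 52.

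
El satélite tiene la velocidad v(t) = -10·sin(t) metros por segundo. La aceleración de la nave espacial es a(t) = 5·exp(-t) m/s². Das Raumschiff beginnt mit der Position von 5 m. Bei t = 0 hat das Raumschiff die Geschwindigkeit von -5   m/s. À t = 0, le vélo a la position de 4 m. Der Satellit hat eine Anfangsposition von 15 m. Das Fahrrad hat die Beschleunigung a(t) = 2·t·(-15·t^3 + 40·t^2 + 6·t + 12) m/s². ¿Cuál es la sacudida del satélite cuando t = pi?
Partiendo de la velocidad v(t) = -10·sin(t), tomamos 2 derivadas. Tomando d/dt de v(t), encontramos a(t) = -10·cos(t). Derivando la aceleración, obtenemos la sacudida: j(t) = 10·sin(t). De la ecuación de la sacudida j(t) = 10·sin(t), sustituimos t = pi para obtener j = 0.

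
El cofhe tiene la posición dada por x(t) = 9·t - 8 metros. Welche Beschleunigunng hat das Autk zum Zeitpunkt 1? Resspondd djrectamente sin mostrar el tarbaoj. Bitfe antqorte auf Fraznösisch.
La réponse est 0.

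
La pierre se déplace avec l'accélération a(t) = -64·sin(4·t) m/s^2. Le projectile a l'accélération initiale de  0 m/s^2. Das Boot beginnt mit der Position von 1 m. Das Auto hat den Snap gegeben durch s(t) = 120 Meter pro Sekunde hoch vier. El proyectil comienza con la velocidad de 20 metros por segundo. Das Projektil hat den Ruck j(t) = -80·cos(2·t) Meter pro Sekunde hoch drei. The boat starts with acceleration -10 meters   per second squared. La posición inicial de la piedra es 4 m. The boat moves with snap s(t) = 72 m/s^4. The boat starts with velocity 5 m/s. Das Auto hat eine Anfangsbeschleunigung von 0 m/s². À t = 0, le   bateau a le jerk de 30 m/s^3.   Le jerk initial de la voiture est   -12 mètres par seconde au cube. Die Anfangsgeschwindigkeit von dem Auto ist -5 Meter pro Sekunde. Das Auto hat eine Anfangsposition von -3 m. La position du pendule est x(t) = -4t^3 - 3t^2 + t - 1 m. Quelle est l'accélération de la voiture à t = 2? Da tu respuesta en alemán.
Wir müssen unsere Gleichung für den Snap s(t) = 120 2-mal integrieren. Die Stammfunktion von dem Snap ist der Ruck. Mit j(0) = -12 erhalten wir j(t) = 120·t - 12. Durch Integration von dem Ruck und Verwendung der Anfangsbedingung a(0) = 0, erhalten wir a(t) = 12·t·(5·t - 1). Aus der Gleichung für die Beschleunigung a(t) = 12·t·(5·t - 1), setzen wir t = 2 ein und erhalten a = 216.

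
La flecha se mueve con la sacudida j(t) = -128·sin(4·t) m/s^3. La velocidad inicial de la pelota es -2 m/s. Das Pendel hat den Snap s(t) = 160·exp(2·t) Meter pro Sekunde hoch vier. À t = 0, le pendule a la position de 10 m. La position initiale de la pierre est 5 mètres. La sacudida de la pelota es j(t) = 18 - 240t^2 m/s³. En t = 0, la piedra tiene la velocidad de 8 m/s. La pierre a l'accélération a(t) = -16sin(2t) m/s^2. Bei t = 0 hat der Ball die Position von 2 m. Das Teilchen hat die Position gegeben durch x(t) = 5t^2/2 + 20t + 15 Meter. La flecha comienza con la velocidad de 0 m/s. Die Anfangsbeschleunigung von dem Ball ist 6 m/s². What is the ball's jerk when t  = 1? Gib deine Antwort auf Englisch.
We have jerk j(t) = 18 - 240·t^2. Substituting t = 1: j(1) = -222.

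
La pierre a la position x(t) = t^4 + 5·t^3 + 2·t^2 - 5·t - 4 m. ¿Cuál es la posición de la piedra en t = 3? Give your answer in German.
Wir haben die Position x(t) = t^4 + 5·t^3 + 2·t^2 - 5·t - 4. Durch Einsetzen von t = 3: x(3) = 215.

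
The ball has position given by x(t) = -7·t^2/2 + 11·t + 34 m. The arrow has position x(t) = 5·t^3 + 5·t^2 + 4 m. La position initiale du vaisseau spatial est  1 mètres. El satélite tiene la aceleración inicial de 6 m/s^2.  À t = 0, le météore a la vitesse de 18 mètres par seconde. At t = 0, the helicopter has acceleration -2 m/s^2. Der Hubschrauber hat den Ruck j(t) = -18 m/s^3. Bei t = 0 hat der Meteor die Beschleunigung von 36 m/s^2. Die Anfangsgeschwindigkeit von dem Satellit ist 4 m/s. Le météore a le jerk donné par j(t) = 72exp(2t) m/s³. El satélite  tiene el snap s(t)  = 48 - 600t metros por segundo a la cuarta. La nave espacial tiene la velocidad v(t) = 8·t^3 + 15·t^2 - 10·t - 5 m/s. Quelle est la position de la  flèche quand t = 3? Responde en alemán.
Mit x(t) = 5·t^3 + 5·t^2 + 4 und Einsetzen von t = 3, finden wir x = 184.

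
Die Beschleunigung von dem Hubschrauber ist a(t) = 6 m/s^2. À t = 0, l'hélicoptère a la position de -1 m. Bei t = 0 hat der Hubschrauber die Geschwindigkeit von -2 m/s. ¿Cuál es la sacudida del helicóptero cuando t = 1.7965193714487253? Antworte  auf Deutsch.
Um dies zu lösen, müssen wir 1 Ableitung unserer Gleichung für die Beschleunigung a(t) = 6 nehmen. Die Ableitung von der Beschleunigung ergibt den Ruck: j(t) = 0. Wir haben den Ruck j(t) = 0. Durch Einsetzen von t = 1.7965193714487253: j(1.7965193714487253) = 0.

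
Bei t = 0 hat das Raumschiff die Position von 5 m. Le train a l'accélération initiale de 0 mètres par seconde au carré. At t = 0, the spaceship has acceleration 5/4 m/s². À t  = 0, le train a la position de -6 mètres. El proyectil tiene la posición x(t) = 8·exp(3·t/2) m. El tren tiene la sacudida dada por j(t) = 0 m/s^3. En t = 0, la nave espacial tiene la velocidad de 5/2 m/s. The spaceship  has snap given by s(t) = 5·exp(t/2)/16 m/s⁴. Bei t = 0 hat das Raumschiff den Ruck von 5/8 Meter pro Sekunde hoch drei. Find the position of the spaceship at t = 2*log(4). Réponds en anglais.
We must find the integral of our snap equation s(t) = 5·exp(t/2)/16 4 times. Integrating snap and using the initial condition j(0) = 5/8, we get j(t) = 5·exp(t/2)/8. Integrating jerk and using the initial condition a(0) = 5/4, we get a(t) = 5·exp(t/2)/4. Integrating acceleration and using the initial condition v(0) = 5/2, we get v(t) = 5·exp(t/2)/2. Finding the antiderivative of v(t) and using x(0) = 5: x(t) = 5·exp(t/2). We have position x(t) = 5·exp(t/2). Substituting t = 2*log(4): x(2*log(4)) = 20.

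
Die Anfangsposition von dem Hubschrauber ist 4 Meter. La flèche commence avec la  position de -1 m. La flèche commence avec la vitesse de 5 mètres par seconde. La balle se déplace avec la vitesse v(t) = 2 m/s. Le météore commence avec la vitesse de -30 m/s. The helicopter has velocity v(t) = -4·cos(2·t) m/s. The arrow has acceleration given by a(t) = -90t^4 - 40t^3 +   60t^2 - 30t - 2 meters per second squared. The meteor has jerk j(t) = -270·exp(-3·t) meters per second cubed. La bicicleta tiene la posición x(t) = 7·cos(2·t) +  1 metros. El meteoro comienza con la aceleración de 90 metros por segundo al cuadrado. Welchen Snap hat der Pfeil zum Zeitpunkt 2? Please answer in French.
Nous devons dériver notre équation de l'accélération a(t) = -90·t^4 - 40·t^3 + 60·t^2 - 30·t - 2 2 fois. La dérivée de l'accélération donne le jerk: j(t) = -360·t^3 - 120·t^2 + 120·t - 30. En prenant d/dt de j(t), nous trouvons s(t) = -1080·t^2 - 240·t + 120. De l'équation du snap s(t) = -1080·t^2 - 240·t + 120, nous substituons t = 2 pour obtenir s = -4680.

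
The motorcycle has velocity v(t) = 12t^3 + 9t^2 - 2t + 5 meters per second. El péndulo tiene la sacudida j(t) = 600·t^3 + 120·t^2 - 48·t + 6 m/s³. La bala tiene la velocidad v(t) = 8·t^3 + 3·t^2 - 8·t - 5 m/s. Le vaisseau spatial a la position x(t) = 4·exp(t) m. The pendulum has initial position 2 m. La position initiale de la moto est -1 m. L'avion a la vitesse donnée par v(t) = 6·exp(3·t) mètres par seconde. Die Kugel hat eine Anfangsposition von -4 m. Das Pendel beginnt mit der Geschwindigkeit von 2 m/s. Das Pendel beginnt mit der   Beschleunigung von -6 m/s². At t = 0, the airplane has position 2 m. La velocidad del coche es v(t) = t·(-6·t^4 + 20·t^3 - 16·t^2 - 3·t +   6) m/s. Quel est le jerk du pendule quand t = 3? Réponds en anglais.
Using j(t) = 600·t^3 + 120·t^2 - 48·t + 6 and substituting t = 3, we find j = 17142.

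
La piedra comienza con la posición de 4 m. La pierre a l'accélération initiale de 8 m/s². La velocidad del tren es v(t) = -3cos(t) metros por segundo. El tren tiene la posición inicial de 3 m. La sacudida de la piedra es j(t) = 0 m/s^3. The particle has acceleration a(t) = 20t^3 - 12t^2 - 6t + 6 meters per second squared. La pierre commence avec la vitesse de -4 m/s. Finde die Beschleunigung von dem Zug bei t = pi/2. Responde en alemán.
Ausgehend von der Geschwindigkeit v(t) = -3·cos(t), nehmen wir 1 Ableitung. Die Ableitung von der Geschwindigkeit ergibt die Beschleunigung: a(t) = 3·sin(t). Aus der Gleichung für die Beschleunigung a(t) = 3·sin(t), setzen wir t = pi/2 ein und erhalten a = 3.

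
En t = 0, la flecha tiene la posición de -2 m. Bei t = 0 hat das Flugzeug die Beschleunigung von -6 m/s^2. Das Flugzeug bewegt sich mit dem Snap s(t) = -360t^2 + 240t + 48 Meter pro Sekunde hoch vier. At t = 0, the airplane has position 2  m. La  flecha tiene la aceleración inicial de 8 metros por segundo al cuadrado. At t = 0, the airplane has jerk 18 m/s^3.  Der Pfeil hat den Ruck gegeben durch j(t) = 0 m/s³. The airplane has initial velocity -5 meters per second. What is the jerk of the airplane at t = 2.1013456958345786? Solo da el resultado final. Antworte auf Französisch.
La réponse est -464.714754629389.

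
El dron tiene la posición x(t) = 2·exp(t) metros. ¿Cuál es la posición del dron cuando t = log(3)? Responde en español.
Tenemos la posición x(t) = 2·exp(t). Sustituyendo t = log(3): x(log(3)) = 6.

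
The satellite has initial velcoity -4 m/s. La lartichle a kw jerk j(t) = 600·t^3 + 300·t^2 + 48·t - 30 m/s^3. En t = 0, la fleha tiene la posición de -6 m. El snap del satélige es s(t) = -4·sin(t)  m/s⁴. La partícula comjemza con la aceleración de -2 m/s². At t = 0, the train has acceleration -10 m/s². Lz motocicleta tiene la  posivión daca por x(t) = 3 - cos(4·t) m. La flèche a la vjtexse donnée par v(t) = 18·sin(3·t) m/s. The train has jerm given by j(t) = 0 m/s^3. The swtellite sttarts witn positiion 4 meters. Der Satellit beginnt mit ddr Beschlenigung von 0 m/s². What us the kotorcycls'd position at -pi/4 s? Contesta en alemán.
Aus der Gleichung für die Position x(t) = 3 - cos(4·t), setzen wir t = -pi/4 ein und erhalten x = 4.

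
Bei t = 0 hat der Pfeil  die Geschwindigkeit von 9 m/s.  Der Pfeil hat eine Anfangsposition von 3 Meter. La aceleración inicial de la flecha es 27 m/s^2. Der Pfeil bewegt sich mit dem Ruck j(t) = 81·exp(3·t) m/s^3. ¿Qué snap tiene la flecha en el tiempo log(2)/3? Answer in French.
Nous devons dériver notre équation du jerk j(t) = 81·exp(3·t) 1 fois. La dérivée du jerk donne le snap: s(t) = 243·exp(3·t). En utilisant s(t) = 243·exp(3·t) et en substituant t = log(2)/3, nous trouvons s = 486.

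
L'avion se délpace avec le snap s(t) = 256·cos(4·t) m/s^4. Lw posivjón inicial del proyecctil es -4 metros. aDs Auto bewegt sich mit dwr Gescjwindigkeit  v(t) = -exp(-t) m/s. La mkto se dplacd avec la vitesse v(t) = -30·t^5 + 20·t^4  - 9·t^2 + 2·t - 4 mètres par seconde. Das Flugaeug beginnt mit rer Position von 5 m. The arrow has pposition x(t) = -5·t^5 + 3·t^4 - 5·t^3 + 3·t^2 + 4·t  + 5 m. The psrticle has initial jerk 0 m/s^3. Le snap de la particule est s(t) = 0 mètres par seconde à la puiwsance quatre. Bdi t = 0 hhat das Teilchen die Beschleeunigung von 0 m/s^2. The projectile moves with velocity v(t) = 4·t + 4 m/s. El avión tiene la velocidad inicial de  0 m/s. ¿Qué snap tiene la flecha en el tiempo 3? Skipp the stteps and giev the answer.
s(3) = -1728.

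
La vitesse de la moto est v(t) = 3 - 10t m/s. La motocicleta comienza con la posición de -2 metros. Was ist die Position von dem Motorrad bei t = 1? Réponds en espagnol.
Partiendo de la velocidad v(t) = 3 - 10·t, tomamos 1 integral. La integral de la velocidad es la posición. Usando x(0) = -2, obtenemos x(t) = -5·t^2 + 3·t - 2. Tenemos la posición x(t) = -5·t^2 + 3·t - 2. Sustituyendo t = 1: x(1) = -4.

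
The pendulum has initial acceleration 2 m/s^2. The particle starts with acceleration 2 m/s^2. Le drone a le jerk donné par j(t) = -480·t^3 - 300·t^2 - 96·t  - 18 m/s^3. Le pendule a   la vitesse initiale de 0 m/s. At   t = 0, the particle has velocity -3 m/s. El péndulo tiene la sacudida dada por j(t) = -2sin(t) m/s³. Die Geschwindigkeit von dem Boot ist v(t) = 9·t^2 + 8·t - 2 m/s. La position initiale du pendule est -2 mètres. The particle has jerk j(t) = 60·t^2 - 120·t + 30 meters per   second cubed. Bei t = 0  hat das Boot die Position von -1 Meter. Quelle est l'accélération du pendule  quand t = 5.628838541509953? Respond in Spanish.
Para resolver esto, necesitamos tomar 1 integral de nuestra ecuación de la sacudida j(t) = -2·sin(t). Tomando ∫j(t)dt y aplicando a(0) = 2, encontramos a(t) = 2·cos(t). Usando a(t) = 2·cos(t) y sustituyendo t = 5.628838541509953, encontramos a = 1.58689136520202.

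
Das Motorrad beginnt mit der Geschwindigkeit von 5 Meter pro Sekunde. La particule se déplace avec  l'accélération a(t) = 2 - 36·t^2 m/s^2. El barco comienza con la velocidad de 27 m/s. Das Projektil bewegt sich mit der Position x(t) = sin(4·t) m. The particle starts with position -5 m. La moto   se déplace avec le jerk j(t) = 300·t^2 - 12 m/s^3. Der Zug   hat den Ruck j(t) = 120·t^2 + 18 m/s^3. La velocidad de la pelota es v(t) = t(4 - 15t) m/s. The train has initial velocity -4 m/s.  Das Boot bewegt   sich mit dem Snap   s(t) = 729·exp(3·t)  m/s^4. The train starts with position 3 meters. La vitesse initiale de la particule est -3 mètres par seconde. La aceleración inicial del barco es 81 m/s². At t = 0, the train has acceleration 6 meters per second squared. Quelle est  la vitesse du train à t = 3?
Nous devons trouver l'intégrale de notre équation du jerk j(t) = 120·t^2 + 18 2 fois. La primitive du jerk est l'accélération. En utilisant a(0) = 6, nous obtenons a(t) = 40·t^3 + 18·t + 6. En intégrant l'accélération et en utilisant la condition initiale v(0) = -4, nous obtenons v(t) = 10·t^4 + 9·t^2 + 6·t - 4. Nous avons la vitesse v(t) = 10·t^4 + 9·t^2 + 6·t - 4. En substituant t = 3: v(3) = 905.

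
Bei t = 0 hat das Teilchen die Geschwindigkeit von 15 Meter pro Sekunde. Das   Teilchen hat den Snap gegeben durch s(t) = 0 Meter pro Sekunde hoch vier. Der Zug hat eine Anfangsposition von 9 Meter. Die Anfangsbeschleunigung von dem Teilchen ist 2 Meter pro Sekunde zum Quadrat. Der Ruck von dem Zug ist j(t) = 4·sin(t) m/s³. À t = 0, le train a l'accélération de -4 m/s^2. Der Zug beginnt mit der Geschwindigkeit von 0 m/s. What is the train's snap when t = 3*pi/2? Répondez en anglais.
To solve this, we need to take 1 derivative of our jerk equation j(t) = 4·sin(t). The derivative of jerk gives snap: s(t) = 4·cos(t). From the given snap equation s(t) = 4·cos(t), we substitute t = 3*pi/2 to get s = 0.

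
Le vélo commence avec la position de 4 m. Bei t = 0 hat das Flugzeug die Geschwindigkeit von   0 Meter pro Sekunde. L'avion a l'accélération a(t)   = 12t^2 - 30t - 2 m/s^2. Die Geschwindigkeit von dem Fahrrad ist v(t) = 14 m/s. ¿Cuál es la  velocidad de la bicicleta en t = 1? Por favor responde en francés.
Nous avons la vitesse v(t) = 14. En substituant t = 1: v(1) = 14.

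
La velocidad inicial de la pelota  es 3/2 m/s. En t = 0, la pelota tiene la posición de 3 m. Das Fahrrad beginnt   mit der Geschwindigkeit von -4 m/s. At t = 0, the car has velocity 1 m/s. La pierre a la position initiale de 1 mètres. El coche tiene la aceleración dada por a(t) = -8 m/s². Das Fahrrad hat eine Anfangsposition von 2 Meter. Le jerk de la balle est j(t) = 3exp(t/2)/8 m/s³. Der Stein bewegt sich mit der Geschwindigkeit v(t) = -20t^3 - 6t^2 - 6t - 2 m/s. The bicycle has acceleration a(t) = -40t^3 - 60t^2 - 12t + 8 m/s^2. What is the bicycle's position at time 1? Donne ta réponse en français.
Pour résoudre ceci, nous devons prendre 2 primitives de notre équation de l'accélération a(t) = -40·t^3 - 60·t^2 - 12·t + 8. La primitive de l'accélération, avec v(0) = -4, donne la vitesse: v(t) = -10·t^4 - 20·t^3 - 6·t^2 + 8·t - 4. L'intégrale de la vitesse est la position. En utilisant x(0) = 2, nous obtenons x(t) = -2·t^5 - 5·t^4 - 2·t^3 + 4·t^2 - 4·t + 2. De l'équation de la position x(t) = -2·t^5 - 5·t^4 - 2·t^3 + 4·t^2 - 4·t + 2, nous substituons t = 1 pour obtenir x = -7.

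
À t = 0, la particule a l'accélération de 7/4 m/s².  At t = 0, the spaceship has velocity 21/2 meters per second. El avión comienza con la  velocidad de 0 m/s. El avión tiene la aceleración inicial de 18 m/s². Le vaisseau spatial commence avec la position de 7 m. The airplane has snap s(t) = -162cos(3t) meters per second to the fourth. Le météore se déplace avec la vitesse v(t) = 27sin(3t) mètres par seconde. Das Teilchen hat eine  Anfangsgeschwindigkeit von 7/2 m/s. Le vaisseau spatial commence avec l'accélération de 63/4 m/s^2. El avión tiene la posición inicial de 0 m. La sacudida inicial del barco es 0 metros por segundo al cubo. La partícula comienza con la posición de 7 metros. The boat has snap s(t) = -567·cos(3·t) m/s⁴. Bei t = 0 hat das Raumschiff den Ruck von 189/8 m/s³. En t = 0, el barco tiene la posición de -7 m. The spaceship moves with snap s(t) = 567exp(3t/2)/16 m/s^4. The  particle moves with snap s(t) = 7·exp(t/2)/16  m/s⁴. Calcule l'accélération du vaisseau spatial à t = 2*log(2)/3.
Pour résoudre ceci, nous devons prendre 2 intégrales de notre équation du snap s(t) = 567·exp(3·t/2)/16. L'intégrale du snap, avec j(0) = 189/8, donne le jerk: j(t) = 189·exp(3·t/2)/8. L'intégrale du jerk est l'accélération. En utilisant a(0) = 63/4, nous obtenons a(t) = 63·exp(3·t/2)/4. De l'équation de l'accélération a(t) = 63·exp(3·t/2)/4, nous substituons t = 2*log(2)/3 pour obtenir a = 63/2.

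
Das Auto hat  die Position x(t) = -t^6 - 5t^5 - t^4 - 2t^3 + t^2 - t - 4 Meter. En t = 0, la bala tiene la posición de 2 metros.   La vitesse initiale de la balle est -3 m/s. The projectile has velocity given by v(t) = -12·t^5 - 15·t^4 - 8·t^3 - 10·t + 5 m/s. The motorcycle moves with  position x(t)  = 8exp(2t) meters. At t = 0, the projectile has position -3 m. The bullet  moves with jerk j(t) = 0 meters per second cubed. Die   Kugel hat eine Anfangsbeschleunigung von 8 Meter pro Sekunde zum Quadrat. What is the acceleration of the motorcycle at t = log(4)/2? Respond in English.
To solve this, we need to take 2 derivatives of our position equation x(t) = 8·exp(2·t). Taking d/dt of x(t), we find v(t) = 16·exp(2·t). Taking d/dt of v(t), we find a(t) = 32·exp(2·t). From the given acceleration equation a(t) = 32·exp(2·t), we substitute t = log(4)/2 to get a = 128.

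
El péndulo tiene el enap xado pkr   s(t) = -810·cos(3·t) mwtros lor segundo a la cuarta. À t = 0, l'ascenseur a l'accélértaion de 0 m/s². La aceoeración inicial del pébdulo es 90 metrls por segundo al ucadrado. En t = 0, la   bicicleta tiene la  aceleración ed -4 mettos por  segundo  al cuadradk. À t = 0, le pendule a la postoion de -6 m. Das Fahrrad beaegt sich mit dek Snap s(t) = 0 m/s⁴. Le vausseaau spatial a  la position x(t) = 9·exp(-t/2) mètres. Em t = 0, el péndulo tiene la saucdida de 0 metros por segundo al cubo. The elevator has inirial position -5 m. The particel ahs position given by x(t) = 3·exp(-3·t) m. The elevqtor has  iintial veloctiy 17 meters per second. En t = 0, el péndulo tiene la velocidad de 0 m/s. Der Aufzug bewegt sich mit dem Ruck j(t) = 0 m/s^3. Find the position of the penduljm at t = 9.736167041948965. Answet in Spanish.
Partiendo del snap s(t) = -810·cos(3·t), tomamos 4 integrales. Integrando el snap y usando la condición inicial j(0) = 0, obtenemos j(t) = -270·sin(3·t). La antiderivada de la sacudida, con a(0) = 90, da la aceleración: a(t) = 90·cos(3·t). Tomando ∫a(t)dt y aplicando v(0) = 0, encontramos v(t) = 30·sin(3·t). La integral de la velocidad, con x(0) = -6, da la posición: x(t) = 4 - 10·cos(3·t). Usando x(t) = 4 - 10·cos(3·t) y sustituyendo t = 9.736167041948965, encontramos x = 9.94488255476055.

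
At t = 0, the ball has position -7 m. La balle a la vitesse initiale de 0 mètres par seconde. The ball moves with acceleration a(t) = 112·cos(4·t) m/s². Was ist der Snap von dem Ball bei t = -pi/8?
Ausgehend von der Beschleunigung a(t) = 112·cos(4·t), nehmen wir 2 Ableitungen. Mit d/dt von a(t) finden wir j(t) = -448·sin(4·t). Mit d/dt von j(t) finden wir s(t) = -1792·cos(4·t). Mit s(t) = -1792·cos(4·t) und Einsetzen von t = -pi/8, finden wir s = 0.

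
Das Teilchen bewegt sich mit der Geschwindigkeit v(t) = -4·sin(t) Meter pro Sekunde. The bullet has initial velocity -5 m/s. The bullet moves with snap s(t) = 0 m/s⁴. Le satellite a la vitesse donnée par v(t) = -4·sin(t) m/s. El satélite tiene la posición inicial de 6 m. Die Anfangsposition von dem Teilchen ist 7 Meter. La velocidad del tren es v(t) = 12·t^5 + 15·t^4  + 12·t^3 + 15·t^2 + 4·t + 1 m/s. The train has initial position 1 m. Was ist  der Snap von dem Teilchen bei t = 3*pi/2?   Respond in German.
Ausgehend von der Geschwindigkeit v(t) = -4·sin(t), nehmen wir 3 Ableitungen. Durch Ableiten von der Geschwindigkeit erhalten wir die Beschleunigung: a(t) = -4·cos(t). Mit d/dt von a(t) finden wir j(t) = 4·sin(t). Die Ableitung von dem Ruck ergibt den Snap: s(t) = 4·cos(t). Mit s(t) = 4·cos(t) und Einsetzen von t = 3*pi/2, finden wir s = 0.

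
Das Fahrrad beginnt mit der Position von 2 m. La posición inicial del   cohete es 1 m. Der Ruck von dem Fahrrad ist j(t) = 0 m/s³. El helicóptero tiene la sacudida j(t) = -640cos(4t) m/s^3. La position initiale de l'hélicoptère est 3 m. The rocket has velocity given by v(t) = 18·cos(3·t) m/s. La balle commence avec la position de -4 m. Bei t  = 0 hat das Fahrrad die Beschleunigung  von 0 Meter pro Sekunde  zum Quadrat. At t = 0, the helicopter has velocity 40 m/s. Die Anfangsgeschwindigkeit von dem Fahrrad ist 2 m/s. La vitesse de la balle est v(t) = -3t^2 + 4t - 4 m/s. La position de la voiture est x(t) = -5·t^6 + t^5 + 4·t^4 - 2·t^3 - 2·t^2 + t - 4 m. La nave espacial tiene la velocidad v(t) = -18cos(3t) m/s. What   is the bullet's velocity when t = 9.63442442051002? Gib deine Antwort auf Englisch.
We have velocity v(t) = -3·t^2 + 4·t - 4. Substituting t = 9.63442442051002: v(9.63442442051002) = -243.928704061519.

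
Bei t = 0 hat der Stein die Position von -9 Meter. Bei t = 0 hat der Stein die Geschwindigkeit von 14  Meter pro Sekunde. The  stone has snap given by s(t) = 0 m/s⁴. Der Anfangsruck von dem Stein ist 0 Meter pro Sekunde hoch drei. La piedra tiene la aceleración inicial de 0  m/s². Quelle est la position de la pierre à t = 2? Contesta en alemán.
Wir müssen das Integral unserer Gleichung für den Snap s(t) = 0 4-mal finden. Durch Integration von dem Snap und Verwendung der Anfangsbedingung j(0) = 0, erhalten wir j(t) = 0. Mit ∫j(t)dt und Anwendung von a(0) = 0, finden wir a(t) = 0. Durch Integration von der Beschleunigung und Verwendung der Anfangsbedingung v(0) = 14, erhalten wir v(t) = 14. Durch Integration von der Geschwindigkeit und Verwendung der Anfangsbedingung x(0) = -9, erhalten wir x(t) = 14·t - 9. Aus der Gleichung für die Position x(t) = 14·t - 9, setzen wir t = 2 ein und erhalten x = 19.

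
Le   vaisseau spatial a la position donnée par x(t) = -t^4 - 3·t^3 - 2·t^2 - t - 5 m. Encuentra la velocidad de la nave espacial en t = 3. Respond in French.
Nous devons dériver notre équation de la position x(t) = -t^4 - 3·t^3 - 2·t^2 - t - 5 1 fois. En prenant d/dt de x(t), nous trouvons v(t) = -4·t^3 - 9·t^2 - 4·t - 1. De l'équation de la vitesse v(t) = -4·t^3 - 9·t^2 - 4·t - 1, nous substituons t = 3 pour obtenir v = -202.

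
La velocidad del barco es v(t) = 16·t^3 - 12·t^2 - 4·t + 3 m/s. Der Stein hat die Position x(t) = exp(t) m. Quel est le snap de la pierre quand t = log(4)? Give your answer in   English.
We must differentiate our position equation x(t) = exp(t) 4 times. Taking d/dt of x(t), we find v(t) = exp(t). The derivative of velocity gives acceleration: a(t) = exp(t). The derivative of acceleration gives jerk: j(t) = exp(t). The derivative of jerk gives snap: s(t) = exp(t). Using s(t) = exp(t) and substituting t = log(4), we find s = 4.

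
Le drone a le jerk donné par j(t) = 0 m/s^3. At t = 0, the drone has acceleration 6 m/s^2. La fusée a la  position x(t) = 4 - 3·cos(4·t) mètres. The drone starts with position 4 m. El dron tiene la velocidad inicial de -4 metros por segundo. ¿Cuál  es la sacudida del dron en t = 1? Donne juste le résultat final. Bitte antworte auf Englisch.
j(1) = 0.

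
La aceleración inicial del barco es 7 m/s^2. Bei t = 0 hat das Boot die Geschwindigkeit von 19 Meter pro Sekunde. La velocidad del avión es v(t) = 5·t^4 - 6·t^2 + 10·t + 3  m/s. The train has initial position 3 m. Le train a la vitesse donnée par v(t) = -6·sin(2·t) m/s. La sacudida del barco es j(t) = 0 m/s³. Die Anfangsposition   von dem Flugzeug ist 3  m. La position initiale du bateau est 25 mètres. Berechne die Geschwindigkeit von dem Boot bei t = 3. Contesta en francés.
Pour résoudre ceci, nous devons prendre 2 primitives de notre équation du jerk j(t) = 0. En intégrant le jerk et en utilisant la condition initiale a(0) = 7, nous obtenons a(t) = 7. La primitive de l'accélération, avec v(0) = 19, donne la vitesse: v(t) = 7·t + 19. En utilisant v(t) = 7·t + 19 et en substituant t = 3, nous trouvons v = 40.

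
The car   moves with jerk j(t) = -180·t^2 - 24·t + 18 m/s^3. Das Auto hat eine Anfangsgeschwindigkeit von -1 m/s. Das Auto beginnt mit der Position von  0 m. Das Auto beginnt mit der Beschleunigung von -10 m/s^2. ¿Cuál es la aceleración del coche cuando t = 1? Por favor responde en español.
Para resolver esto, necesitamos tomar 1 integral de nuestra ecuación de la sacudida j(t) = -180·t^2 - 24·t + 18. Integrando la sacudida y usando la condición inicial a(0) = -10, obtenemos a(t) = -60·t^3 - 12·t^2 + 18·t - 10. Usando a(t) = -60·t^3 - 12·t^2 + 18·t - 10 y sustituyendo t = 1, encontramos a = -64.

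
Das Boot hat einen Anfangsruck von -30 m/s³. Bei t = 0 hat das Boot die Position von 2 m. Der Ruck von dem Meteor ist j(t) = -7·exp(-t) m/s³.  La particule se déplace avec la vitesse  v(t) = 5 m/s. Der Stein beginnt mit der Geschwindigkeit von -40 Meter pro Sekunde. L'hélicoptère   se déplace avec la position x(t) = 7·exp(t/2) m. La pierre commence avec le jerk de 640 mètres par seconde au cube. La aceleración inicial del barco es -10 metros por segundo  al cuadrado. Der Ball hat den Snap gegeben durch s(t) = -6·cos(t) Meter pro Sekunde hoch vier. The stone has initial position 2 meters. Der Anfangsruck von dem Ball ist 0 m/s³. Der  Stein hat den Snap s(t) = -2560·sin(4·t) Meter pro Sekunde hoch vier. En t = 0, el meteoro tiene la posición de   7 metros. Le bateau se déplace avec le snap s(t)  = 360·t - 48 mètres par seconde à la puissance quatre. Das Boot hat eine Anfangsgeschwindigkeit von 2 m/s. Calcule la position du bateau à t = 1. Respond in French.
Nous devons intégrer notre équation du snap s(t) = 360·t - 48 4 fois. En intégrant le snap et en utilisant la condition initiale j(0) = -30, nous obtenons j(t) = 180·t^2 - 48·t - 30. La primitive du jerk, avec a(0) = -10, donne l'accélération: a(t) = 60·t^3 - 24·t^2 - 30·t - 10. En prenant ∫a(t)dt et en appliquant v(0) = 2, nous trouvons v(t) = 15·t^4 - 8·t^3 - 15·t^2 - 10·t + 2. L'intégrale de la vitesse est la position. En utilisant x(0) = 2, nous obtenons x(t) = 3·t^5 - 2·t^4 - 5·t^3 - 5·t^2 + 2·t + 2. De l'équation de la position x(t) = 3·t^5 - 2·t^4 - 5·t^3 - 5·t^2 + 2·t + 2, nous substituons t = 1 pour obtenir x = -5.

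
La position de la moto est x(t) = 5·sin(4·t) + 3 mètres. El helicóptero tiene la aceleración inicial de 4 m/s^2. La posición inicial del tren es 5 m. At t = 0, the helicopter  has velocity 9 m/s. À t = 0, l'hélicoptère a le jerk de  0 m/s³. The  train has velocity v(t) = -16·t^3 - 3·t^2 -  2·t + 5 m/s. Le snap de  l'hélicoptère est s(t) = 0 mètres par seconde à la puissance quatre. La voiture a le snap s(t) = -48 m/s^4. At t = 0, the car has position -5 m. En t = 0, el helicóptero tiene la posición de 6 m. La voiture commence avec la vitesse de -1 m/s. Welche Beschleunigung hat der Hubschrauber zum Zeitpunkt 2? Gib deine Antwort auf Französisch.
Nous devons intégrer notre équation du snap s(t) = 0 2 fois. En intégrant le snap et en utilisant la condition initiale j(0) = 0, nous obtenons j(t) = 0. L'intégrale du jerk est l'accélération. En utilisant a(0) = 4, nous obtenons a(t) = 4. De l'équation de l'accélération a(t) = 4, nous substituons t = 2 pour obtenir a = 4.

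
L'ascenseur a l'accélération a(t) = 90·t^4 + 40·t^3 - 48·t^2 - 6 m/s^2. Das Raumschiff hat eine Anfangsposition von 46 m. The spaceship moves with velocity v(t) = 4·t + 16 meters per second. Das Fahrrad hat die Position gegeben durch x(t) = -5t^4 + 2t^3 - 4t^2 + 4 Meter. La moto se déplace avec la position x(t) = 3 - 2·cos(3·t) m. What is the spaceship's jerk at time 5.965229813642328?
Starting from velocity v(t) = 4·t + 16, we take 2 derivatives. Differentiating velocity, we get acceleration: a(t) = 4. Taking d/dt of a(t), we find j(t) = 0. Using j(t) = 0 and substituting t = 5.965229813642328, we find j = 0.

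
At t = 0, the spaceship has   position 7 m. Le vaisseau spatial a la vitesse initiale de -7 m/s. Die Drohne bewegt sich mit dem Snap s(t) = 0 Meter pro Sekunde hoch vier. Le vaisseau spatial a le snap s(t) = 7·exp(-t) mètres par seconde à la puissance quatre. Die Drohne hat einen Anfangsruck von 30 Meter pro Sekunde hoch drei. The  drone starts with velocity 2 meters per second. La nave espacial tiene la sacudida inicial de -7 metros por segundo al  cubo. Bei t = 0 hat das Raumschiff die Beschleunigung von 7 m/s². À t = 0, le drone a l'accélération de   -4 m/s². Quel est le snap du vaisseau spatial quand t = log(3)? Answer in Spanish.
Usando s(t) = 7·exp(-t) y sustituyendo t = log(3), encontramos s = 7/3.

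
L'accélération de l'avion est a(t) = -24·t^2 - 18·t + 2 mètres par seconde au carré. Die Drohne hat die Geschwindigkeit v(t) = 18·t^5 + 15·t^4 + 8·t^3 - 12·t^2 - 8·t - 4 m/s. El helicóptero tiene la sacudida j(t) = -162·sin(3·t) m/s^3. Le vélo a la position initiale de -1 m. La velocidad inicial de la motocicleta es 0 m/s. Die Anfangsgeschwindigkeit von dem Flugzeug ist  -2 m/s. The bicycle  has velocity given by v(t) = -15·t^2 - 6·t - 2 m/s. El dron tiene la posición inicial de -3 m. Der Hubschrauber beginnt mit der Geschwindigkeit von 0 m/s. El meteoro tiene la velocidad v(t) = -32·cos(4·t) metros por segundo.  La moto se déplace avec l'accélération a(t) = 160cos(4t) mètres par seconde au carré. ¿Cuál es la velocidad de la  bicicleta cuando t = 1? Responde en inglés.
From the given velocity equation v(t) = -15·t^2 - 6·t - 2, we substitute t = 1 to get v = -23.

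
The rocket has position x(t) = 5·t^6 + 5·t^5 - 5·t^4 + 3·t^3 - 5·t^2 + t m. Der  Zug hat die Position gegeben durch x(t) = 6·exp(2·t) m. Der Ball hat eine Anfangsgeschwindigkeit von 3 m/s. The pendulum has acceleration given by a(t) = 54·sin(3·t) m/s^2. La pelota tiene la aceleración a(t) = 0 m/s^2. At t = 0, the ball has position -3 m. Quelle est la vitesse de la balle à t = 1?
Pour résoudre ceci, nous devons prendre 1 primitive de notre équation de l'accélération a(t) = 0. La primitive de l'accélération, avec v(0) = 3, donne la vitesse: v(t) = 3. En utilisant v(t) = 3 et en substituant t = 1, nous trouvons v = 3.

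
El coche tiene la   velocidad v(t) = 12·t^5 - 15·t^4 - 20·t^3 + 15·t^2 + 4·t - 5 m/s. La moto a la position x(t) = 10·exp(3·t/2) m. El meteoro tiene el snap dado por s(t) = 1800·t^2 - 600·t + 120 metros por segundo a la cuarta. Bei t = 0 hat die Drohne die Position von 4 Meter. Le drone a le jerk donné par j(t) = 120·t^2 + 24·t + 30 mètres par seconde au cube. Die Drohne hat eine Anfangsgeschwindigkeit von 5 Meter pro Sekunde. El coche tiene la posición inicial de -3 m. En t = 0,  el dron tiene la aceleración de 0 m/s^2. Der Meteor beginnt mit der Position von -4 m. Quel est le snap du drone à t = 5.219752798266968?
Nous devons dériver notre équation du jerk j(t) = 120·t^2 + 24·t + 30 1 fois. La dérivée du jerk donne le snap: s(t) = 240·t + 24. De l'équation du snap s(t) = 240·t + 24, nous substituons t = 5.219752798266968 pour obtenir s = 1276.74067158407.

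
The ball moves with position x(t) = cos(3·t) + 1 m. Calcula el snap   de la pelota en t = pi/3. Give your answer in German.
Um dies zu lösen, müssen wir 4 Ableitungen unserer Gleichung für die Position x(t) = cos(3·t) + 1 nehmen. Mit d/dt von x(t) finden wir v(t) = -3·sin(3·t). Durch Ableiten von der Geschwindigkeit erhalten wir die Beschleunigung: a(t) = -9·cos(3·t). Die Ableitung von der Beschleunigung ergibt den Ruck: j(t) = 27·sin(3·t). Durch Ableiten von dem Ruck erhalten wir den Snap: s(t) = 81·cos(3·t). Mit s(t) = 81·cos(3·t) und Einsetzen von t = pi/3, finden wir s = -81.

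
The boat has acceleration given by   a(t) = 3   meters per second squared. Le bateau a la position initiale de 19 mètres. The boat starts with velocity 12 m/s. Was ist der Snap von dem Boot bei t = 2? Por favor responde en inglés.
To solve this, we need to take 2 derivatives of our acceleration equation a(t) = 3. The derivative of acceleration gives jerk: j(t) = 0. Taking d/dt of j(t), we find s(t) = 0. From the given snap equation s(t) = 0, we substitute t = 2 to get s = 0.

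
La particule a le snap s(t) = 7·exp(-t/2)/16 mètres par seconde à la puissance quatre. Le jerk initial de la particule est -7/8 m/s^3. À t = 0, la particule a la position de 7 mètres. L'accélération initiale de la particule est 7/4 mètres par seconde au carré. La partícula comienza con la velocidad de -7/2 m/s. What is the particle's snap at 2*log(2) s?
Using s(t) = 7·exp(-t/2)/16 and substituting t = 2*log(2), we find s = 7/32.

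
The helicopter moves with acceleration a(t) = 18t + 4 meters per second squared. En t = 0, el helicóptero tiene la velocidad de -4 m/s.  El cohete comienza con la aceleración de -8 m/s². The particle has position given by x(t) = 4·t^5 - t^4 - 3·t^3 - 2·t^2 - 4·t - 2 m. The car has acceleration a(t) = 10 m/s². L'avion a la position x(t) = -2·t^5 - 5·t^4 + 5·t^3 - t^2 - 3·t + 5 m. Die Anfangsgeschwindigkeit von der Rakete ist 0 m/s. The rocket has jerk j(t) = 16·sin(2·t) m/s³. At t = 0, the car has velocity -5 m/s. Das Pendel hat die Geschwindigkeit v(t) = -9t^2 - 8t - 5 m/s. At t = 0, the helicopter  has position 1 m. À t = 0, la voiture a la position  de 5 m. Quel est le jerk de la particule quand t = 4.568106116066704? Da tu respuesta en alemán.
Ausgehend von der Position x(t) = 4·t^5 - t^4 - 3·t^3 - 2·t^2 - 4·t - 2, nehmen wir 3 Ableitungen. Mit d/dt von x(t) finden wir v(t) = 20·t^4 - 4·t^3 - 9·t^2 - 4·t - 4. Durch Ableiten von der Geschwindigkeit erhalten wir die Beschleunigung: a(t) = 80·t^3 - 12·t^2 - 18·t - 4. Durch Ableiten von der Beschleunigung erhalten wir den Ruck: j(t) = 240·t^2 - 24·t - 18. Wir haben den Ruck j(t) = 240·t^2 - 24·t - 18. Durch Einsetzen von t = 4.568106116066704: j(4.568106116066704) = 4880.58789024945.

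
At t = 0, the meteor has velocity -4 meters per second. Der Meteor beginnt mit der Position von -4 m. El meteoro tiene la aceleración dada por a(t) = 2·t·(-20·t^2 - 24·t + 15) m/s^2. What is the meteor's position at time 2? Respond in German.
Wir müssen die Stammfunktion unserer Gleichung für die Beschleunigung a(t) = 2·t·(-20·t^2 - 24·t + 15) 2-mal finden. Die Stammfunktion von der Beschleunigung, mit v(0) = -4, ergibt die Geschwindigkeit: v(t) = -10·t^4 - 16·t^3 + 15·t^2 - 4. Das Integral von der Geschwindigkeit, mit x(0) = -4, ergibt die Position: x(t) = -2·t^5 - 4·t^4 + 5·t^3 - 4·t - 4. Aus der Gleichung für die Position x(t) = -2·t^5 - 4·t^4 + 5·t^3 - 4·t - 4, setzen wir t = 2 ein und erhalten x = -100.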